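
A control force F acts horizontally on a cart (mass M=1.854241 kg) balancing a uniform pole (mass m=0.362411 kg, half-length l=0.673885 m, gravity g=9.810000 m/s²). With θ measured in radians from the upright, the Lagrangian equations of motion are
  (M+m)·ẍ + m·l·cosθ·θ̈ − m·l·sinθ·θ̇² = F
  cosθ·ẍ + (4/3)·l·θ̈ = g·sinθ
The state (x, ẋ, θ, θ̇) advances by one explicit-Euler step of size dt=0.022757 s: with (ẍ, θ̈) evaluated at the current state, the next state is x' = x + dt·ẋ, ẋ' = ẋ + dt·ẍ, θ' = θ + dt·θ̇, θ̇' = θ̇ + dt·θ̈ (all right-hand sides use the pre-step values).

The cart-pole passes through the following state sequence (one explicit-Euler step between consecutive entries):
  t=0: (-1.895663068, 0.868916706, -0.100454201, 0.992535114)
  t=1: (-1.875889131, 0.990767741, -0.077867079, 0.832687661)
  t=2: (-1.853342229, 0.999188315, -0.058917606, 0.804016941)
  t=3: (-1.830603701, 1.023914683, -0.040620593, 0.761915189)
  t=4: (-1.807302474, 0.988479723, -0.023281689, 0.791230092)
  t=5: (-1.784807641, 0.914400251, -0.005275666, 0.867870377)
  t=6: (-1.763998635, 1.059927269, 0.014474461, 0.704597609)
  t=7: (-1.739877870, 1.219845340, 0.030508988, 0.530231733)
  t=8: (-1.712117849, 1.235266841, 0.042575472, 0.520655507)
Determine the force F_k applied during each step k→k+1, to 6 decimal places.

step 0→1:
  ẍ = (ẋ'−ẋ)/dt = (0.990767741−0.868916706)/0.022757 = 5.354442
  θ̈ = (θ̇'−θ̇)/dt = (0.832687661−0.992535114)/0.022757 = -7.024100
  sinθ=-0.100285, cosθ=0.994959
  F = (M+m)·ẍ + m·l·cosθ·θ̈ − m·l·sinθ·θ̇² = 11.868934 + -1.706801 − -0.024128 = 10.186261
step 1→2:
  ẍ = (ẋ'−ẋ)/dt = (0.999188315−0.990767741)/0.022757 = 0.370021
  θ̈ = (θ̇'−θ̇)/dt = (0.804016941−0.832687661)/0.022757 = -1.259864
  sinθ=-0.077788, cosθ=0.996970
  F = (M+m)·ẍ + m·l·cosθ·θ̈ − m·l·sinθ·θ̇² = 0.820208 + -0.306756 − -0.013172 = 0.526625
step 2→3:
  ẍ = (ẋ'−ẋ)/dt = (1.023914683−0.999188315)/0.022757 = 1.086539
  θ̈ = (θ̇'−θ̇)/dt = (0.761915189−0.804016941)/0.022757 = -1.850057
  sinθ=-0.058884, cosθ=0.998265
  F = (M+m)·ẍ + m·l·cosθ·θ̈ − m·l·sinθ·θ̇² = 2.408479 + -0.451043 − -0.009296 = 1.966732
step 3→4:
  ẍ = (ẋ'−ẋ)/dt = (0.988479723−1.023914683)/0.022757 = -1.557102
  θ̈ = (θ̇'−θ̇)/dt = (0.791230092−0.761915189)/0.022757 = 1.288171
  sinθ=-0.040609, cosθ=0.999175
  F = (M+m)·ẍ + m·l·cosθ·θ̈ − m·l·sinθ·θ̇² = -3.451552 + 0.314342 − -0.005757 = -3.131453
step 4→5:
  ẍ = (ẋ'−ẋ)/dt = (0.914400251−0.988479723)/0.022757 = -3.255239
  θ̈ = (θ̇'−θ̇)/dt = (0.867870377−0.791230092)/0.022757 = 3.367767
  sinθ=-0.023280, cosθ=0.999729
  F = (M+m)·ẍ + m·l·cosθ·θ̈ − m·l·sinθ·θ̇² = -7.215732 + 0.822265 − -0.003559 = -6.389908
step 5→6:
  ẍ = (ẋ'−ẋ)/dt = (1.059927269−0.914400251)/0.022757 = 6.394824
  θ̈ = (θ̇'−θ̇)/dt = (0.704597609−0.867870377)/0.022757 = -7.174617
  sinθ=-0.005276, cosθ=0.999986
  F = (M+m)·ẍ + m·l·cosθ·θ̈ − m·l·sinθ·θ̇² = 14.175100 + -1.752185 − -0.000970 = 12.423886
step 6→7:
  ẍ = (ẋ'−ẋ)/dt = (1.219845340−1.059927269)/0.022757 = 7.027204
  θ̈ = (θ̇'−θ̇)/dt = (0.530231733−0.704597609)/0.022757 = -7.662077
  sinθ=0.014474, cosθ=0.999895
  F = (M+m)·ẍ + m·l·cosθ·θ̈ − m·l·sinθ·θ̇² = 15.576865 + -1.871062 − 0.001755 = 13.704048
step 7→8:
  ẍ = (ẋ'−ẋ)/dt = (1.235266841−1.219845340)/0.022757 = 0.677660
  θ̈ = (θ̇'−θ̇)/dt = (0.520655507−0.530231733)/0.022757 = -0.420804
  sinθ=0.030504, cosθ=0.999535
  F = (M+m)·ẍ + m·l·cosθ·θ̈ − m·l·sinθ·θ̇² = 1.502136 + -0.102722 − 0.002094 = 1.397319

F_0 = 10.186261 N
F_1 = 0.526625 N
F_2 = 1.966732 N
F_3 = -3.131453 N
F_4 = -6.389908 N
F_5 = 12.423886 N
F_6 = 13.704048 N
F_7 = 1.397319 N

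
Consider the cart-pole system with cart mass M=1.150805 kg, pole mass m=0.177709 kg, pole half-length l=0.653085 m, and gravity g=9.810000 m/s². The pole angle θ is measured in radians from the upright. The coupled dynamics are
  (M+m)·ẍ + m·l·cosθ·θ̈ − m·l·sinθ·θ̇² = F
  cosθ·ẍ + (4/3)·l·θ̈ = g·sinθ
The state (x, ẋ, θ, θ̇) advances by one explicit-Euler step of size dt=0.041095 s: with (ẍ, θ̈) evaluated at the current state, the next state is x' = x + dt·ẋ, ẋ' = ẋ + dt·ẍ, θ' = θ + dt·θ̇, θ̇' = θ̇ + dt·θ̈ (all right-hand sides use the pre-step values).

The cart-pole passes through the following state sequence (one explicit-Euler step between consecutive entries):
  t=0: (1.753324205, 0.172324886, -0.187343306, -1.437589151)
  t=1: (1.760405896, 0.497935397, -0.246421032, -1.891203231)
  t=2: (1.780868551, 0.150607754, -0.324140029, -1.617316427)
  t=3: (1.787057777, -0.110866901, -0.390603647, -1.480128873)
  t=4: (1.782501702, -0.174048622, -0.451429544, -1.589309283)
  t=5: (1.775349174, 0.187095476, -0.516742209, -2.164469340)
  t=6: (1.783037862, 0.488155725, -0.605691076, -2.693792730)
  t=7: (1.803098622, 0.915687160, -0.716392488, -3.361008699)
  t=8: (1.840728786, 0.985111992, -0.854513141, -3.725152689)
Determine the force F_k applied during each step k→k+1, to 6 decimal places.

F_0 = 9.312303 N
F_1 = -10.376971 N
F_2 = -7.988968 N
F_3 = -2.230841 N
F_4 = 10.341283 N
F_5 = 8.701554 N
F_6 = 12.751541 N
F_7 = 2.329680 N

step 0→1:
  ẍ = (ẋ'−ẋ)/dt = (0.497935397−0.172324886)/0.041095 = 7.923361
  θ̈ = (θ̇'−θ̇)/dt = (-1.891203231−-1.437589151)/0.041095 = -11.038182
  sinθ=-0.186249, cosθ=0.982503
  F = (M+m)·ẍ + m·l·cosθ·θ̈ − m·l·sinθ·θ̇² = 10.526296 + -1.258666 − -0.044673 = 9.312303
step 1→2:
  ẍ = (ẋ'−ẋ)/dt = (0.150607754−0.497935397)/0.041095 = -8.451822
  θ̈ = (θ̇'−θ̇)/dt = (-1.617316427−-1.891203231)/0.041095 = 6.664723
  sinθ=-0.243935, cosθ=0.969792
  F = (M+m)·ẍ + m·l·cosθ·θ̈ − m·l·sinθ·θ̇² = -11.228364 + 0.750135 − -0.101258 = -10.376971
step 2→3:
  ẍ = (ẋ'−ẋ)/dt = (-0.110866901−0.150607754)/0.041095 = -6.362688
  θ̈ = (θ̇'−θ̇)/dt = (-1.480128873−-1.617316427)/0.041095 = 3.338303
  sinθ=-0.318494, cosθ=0.947925
  F = (M+m)·ẍ + m·l·cosθ·θ̈ − m·l·sinθ·θ̇² = -8.452920 + 0.367264 − -0.096687 = -7.988968
step 3→4:
  ẍ = (ẋ'−ẋ)/dt = (-0.174048622−-0.110866901)/0.041095 = -1.537455
  θ̈ = (θ̇'−θ̇)/dt = (-1.589309283−-1.480128873)/0.041095 = -2.656781
  sinθ=-0.380747, cosθ=0.924679
  F = (M+m)·ẍ + m·l·cosθ·θ̈ − m·l·sinθ·θ̇² = -2.042531 + -0.285119 − -0.096809 = -2.230841
step 4→5:
  ẍ = (ẋ'−ẋ)/dt = (0.187095476−-0.174048622)/0.041095 = 8.788030
  θ̈ = (θ̇'−θ̇)/dt = (-2.164469340−-1.589309283)/0.041095 = -13.995865
  sinθ=-0.436252, cosθ=0.899824
  F = (M+m)·ẍ + m·l·cosθ·θ̈ − m·l·sinθ·θ̇² = 11.675021 + -1.461627 − -0.127889 = 10.341283
step 5→6:
  ẍ = (ẋ'−ẋ)/dt = (0.488155725−0.187095476)/0.041095 = 7.325958
  θ̈ = (θ̇'−θ̇)/dt = (-2.693792730−-2.164469340)/0.041095 = -12.880482
  sinθ=-0.494050, cosθ=0.869433
  F = (M+m)·ẍ + m·l·cosθ·θ̈ − m·l·sinθ·θ̇² = 9.732638 + -1.299713 − -0.268629 = 8.701554
step 6→7:
  ẍ = (ẋ'−ẋ)/dt = (0.915687160−0.488155725)/0.041095 = 10.403490
  θ̈ = (θ̇'−θ̇)/dt = (-3.361008699−-2.693792730)/0.041095 = -16.235940
  sinθ=-0.569330, cosθ=0.822109
  F = (M+m)·ẍ + m·l·cosθ·θ̈ − m·l·sinθ·θ̇² = 13.821183 + -1.549123 − -0.479481 = 12.751541
step 7→8:
  ẍ = (ẋ'−ẋ)/dt = (0.985111992−0.915687160)/0.041095 = 1.689374
  θ̈ = (θ̇'−θ̇)/dt = (-3.725152689−-3.361008699)/0.041095 = -8.861029
  sinθ=-0.656668, cosθ=0.754180
  F = (M+m)·ẍ + m·l·cosθ·θ̈ − m·l·sinθ·θ̇² = 2.244357 + -0.775600 − -0.860923 = 2.329680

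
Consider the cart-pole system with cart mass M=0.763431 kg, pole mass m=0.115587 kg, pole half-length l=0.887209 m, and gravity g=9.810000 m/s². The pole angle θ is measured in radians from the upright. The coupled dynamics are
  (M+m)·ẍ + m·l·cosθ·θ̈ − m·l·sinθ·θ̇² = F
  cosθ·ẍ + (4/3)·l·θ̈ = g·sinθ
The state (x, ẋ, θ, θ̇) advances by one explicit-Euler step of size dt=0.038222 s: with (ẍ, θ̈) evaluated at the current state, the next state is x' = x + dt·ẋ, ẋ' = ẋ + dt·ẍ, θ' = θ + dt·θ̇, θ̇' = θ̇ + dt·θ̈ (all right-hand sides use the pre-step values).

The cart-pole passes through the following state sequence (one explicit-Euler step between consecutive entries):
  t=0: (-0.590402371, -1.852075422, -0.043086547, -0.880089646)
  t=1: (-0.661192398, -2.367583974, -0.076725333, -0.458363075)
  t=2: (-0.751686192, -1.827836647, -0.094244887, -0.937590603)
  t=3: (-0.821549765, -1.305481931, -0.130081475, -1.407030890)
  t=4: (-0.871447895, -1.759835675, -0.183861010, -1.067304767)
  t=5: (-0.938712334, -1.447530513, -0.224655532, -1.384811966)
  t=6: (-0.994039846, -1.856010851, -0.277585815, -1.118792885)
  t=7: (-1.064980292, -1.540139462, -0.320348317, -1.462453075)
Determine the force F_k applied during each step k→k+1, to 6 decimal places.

F_0 = -10.721644 N
F_1 = 11.132610 N
F_2 = 10.767518 N
F_3 = -9.518969 N
F_4 = 6.366142 N
F_5 = -8.654502 N
F_6 = 6.412744 N

step 0→1:
  ẍ = (ẋ'−ẋ)/dt = (-2.367583974−-1.852075422)/0.038222 = -13.487221
  θ̈ = (θ̇'−θ̇)/dt = (-0.458363075−-0.880089646)/0.038222 = 11.033608
  sinθ=-0.043073, cosθ=0.999072
  F = (M+m)·ẍ + m·l·cosθ·θ̈ − m·l·sinθ·θ̇² = -11.855510 + 1.130444 − -0.003421 = -10.721644
step 1→2:
  ẍ = (ẋ'−ẋ)/dt = (-1.827836647−-2.367583974)/0.038222 = 14.121378
  θ̈ = (θ̇'−θ̇)/dt = (-0.937590603−-0.458363075)/0.038222 = -12.538002
  sinθ=-0.076650, cosθ=0.997058
  F = (M+m)·ẍ + m·l·cosθ·θ̈ − m·l·sinθ·θ̇² = 12.412946 + -1.281987 − -0.001651 = 11.132610
step 2→3:
  ẍ = (ẋ'−ẋ)/dt = (-1.305481931−-1.827836647)/0.038222 = 13.666337
  θ̈ = (θ̇'−θ̇)/dt = (-1.407030890−-0.937590603)/0.038222 = -12.281939
  sinθ=-0.094105, cosθ=0.995562
  F = (M+m)·ẍ + m·l·cosθ·θ̈ − m·l·sinθ·θ̇² = 12.012956 + -1.253921 − -0.008484 = 10.767518
step 3→4:
  ẍ = (ẋ'−ẋ)/dt = (-1.759835675−-1.305481931)/0.038222 = -11.887231
  θ̈ = (θ̇'−θ̇)/dt = (-1.067304767−-1.407030890)/0.038222 = 8.888235
  sinθ=-0.129715, cosθ=0.991551
  F = (M+m)·ẍ + m·l·cosθ·θ̈ − m·l·sinθ·θ̇² = -10.449090 + 0.903786 − -0.026335 = -9.518969
step 4→5:
  ẍ = (ẋ'−ẋ)/dt = (-1.447530513−-1.759835675)/0.038222 = 8.170822
  θ̈ = (θ̇'−θ̇)/dt = (-1.384811966−-1.067304767)/0.038222 = -8.306923
  sinθ=-0.182827, cosθ=0.983145
  F = (M+m)·ẍ + m·l·cosθ·θ̈ − m·l·sinθ·θ̇² = 7.182300 + -0.837515 − -0.021358 = 6.366142
step 5→6:
  ẍ = (ẋ'−ẋ)/dt = (-1.856010851−-1.447530513)/0.038222 = -10.687048
  θ̈ = (θ̇'−θ̇)/dt = (-1.118792885−-1.384811966)/0.038222 = 6.959842
  sinθ=-0.222771, cosθ=0.974871
  F = (M+m)·ẍ + m·l·cosθ·θ̈ − m·l·sinθ·θ̇² = -9.394107 + 0.695795 − -0.043810 = -8.654502
step 6→7:
  ẍ = (ẋ'−ẋ)/dt = (-1.540139462−-1.856010851)/0.038222 = 8.264125
  θ̈ = (θ̇'−θ̇)/dt = (-1.462453075−-1.118792885)/0.038222 = -8.991162
  sinθ=-0.274035, cosθ=0.961720
  F = (M+m)·ẍ + m·l·cosθ·θ̈ − m·l·sinθ·θ̇² = 7.264315 + -0.886746 − -0.035175 = 6.412744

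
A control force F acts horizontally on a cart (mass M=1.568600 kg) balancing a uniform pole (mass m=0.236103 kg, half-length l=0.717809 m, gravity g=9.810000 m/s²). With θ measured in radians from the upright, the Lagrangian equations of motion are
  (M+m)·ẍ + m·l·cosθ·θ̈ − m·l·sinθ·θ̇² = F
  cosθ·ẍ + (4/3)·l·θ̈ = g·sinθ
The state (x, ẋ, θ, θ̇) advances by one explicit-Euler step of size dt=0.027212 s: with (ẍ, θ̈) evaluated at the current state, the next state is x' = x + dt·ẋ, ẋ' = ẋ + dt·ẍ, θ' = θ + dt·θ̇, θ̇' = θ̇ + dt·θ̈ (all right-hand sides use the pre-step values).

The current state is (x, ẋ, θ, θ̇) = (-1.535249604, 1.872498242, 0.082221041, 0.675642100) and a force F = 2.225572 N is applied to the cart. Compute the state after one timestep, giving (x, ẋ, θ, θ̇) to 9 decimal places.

sinθ=0.082128432, cosθ=0.996621754
temp = (F + m·l·θ̇²·sinθ)/(M+m) = (2.225572 + 0.006353856)/1.804703 = 1.236727515
θ̈ = (g·sinθ − cosθ·temp)/(l·(4/3 − m·cos²θ/(M+m))) = -0.494174374
ẍ = temp − m·l·θ̈·cosθ/(M+m) = 1.282977888
Euler: x'=-1.535249604+0.027212·1.872498242=-1.484295182, ẋ'=1.872498242+0.027212·1.282977888=1.907410636
       θ'=0.082221041+0.027212·0.675642100=0.100606614, θ̇'=0.675642100+0.027212·-0.494174374=0.662194627

(-1.484295182, 1.907410636, 0.100606614, 0.662194627)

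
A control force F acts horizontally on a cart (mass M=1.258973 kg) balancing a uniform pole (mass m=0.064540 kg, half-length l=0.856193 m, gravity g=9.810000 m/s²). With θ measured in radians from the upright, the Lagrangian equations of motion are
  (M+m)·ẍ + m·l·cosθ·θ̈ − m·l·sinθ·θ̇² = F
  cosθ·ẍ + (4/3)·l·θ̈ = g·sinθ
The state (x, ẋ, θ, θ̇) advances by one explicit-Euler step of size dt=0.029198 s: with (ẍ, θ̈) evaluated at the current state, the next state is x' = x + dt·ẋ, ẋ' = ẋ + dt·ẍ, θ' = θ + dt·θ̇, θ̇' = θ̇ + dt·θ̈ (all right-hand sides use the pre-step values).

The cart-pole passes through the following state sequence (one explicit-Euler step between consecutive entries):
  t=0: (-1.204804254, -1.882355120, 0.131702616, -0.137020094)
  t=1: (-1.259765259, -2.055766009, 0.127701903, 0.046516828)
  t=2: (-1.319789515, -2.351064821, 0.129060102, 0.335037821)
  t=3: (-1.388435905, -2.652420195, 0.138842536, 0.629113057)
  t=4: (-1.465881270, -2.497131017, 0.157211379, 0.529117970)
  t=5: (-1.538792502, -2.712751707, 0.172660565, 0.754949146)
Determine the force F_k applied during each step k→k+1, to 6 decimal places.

step 0→1:
  ẍ = (ẋ'−ẋ)/dt = (-2.055766009−-1.882355120)/0.029198 = -5.939136
  θ̈ = (θ̇'−θ̇)/dt = (0.046516828−-0.137020094)/0.029198 = 6.285942
  sinθ=0.131322, cosθ=0.991340
  F = (M+m)·ẍ + m·l·cosθ·θ̈ − m·l·sinθ·θ̇² = -7.860524 + 0.344345 − 0.000136 = -7.516315
step 1→2:
  ẍ = (ẋ'−ẋ)/dt = (-2.351064821−-2.055766009)/0.029198 = -10.113666
  θ̈ = (θ̇'−θ̇)/dt = (0.335037821−0.046516828)/0.029198 = 9.881533
  sinθ=0.127355, cosθ=0.991857
  F = (M+m)·ẍ + m·l·cosθ·θ̈ − m·l·sinθ·θ̇² = -13.385568 + 0.541594 − 0.000015 = -12.843989
step 2→3:
  ẍ = (ẋ'−ẋ)/dt = (-2.652420195−-2.351064821)/0.029198 = -10.321096
  θ̈ = (θ̇'−θ̇)/dt = (0.629113057−0.335037821)/0.029198 = 10.071760
  sinθ=0.128702, cosθ=0.991683
  F = (M+m)·ẍ + m·l·cosθ·θ̈ − m·l·sinθ·θ̇² = -13.660105 + 0.551924 − 0.000798 = -13.108980
step 3→4:
  ẍ = (ẋ'−ẋ)/dt = (-2.497131017−-2.652420195)/0.029198 = 5.318487
  θ̈ = (θ̇'−θ̇)/dt = (0.529117970−0.629113057)/0.029198 = -3.424724
  sinθ=0.138397, cosθ=0.990377
  F = (M+m)·ẍ + m·l·cosθ·θ̈ − m·l·sinθ·θ̇² = 7.039086 + -0.187425 − 0.003027 = 6.848635
step 4→5:
  ẍ = (ẋ'−ẋ)/dt = (-2.712751707−-2.497131017)/0.029198 = -7.384776
  θ̈ = (θ̇'−θ̇)/dt = (0.754949146−0.529117970)/0.029198 = 7.734474
  sinθ=0.156565, cosθ=0.987668
  F = (M+m)·ẍ + m·l·cosθ·θ̈ − m·l·sinθ·θ̇² = -9.773847 + 0.422126 − 0.002422 = -9.354143

F_0 = -7.516315 N
F_1 = -12.843989 N
F_2 = -13.108980 N
F_3 = 6.848635 N
F_4 = -9.354143 N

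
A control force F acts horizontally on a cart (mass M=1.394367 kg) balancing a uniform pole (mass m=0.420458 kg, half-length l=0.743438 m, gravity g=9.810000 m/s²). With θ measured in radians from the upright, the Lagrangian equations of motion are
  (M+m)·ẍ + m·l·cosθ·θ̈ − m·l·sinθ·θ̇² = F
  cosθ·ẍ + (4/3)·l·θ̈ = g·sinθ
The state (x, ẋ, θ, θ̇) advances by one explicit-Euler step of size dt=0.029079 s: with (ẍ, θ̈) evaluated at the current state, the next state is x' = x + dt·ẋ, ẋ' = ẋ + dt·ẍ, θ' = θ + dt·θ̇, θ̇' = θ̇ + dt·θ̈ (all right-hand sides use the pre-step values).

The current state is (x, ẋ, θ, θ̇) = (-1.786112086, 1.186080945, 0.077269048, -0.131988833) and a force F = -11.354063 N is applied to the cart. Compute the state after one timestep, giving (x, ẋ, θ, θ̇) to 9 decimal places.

(-1.751622038, 0.961567387, 0.073430945, 0.116045188)

sinθ=0.077192182, cosθ=0.997016232
temp = (F + m·l·θ̇²·sinθ)/(M+m) = (-11.354063 + 0.000420354)/1.814825 = -6.256053694
θ̈ = (g·sinθ − cosθ·temp)/(l·(4/3 − m·cos²θ/(M+m))) = 8.529661289
ẍ = temp − m·l·θ̈·cosθ/(M+m) = -7.720814254
Euler: x'=-1.786112086+0.029079·1.186080945=-1.751622038, ẋ'=1.186080945+0.029079·-7.720814254=0.961567387
       θ'=0.077269048+0.029079·-0.131988833=0.073430945, θ̇'=-0.131988833+0.029079·8.529661289=0.116045188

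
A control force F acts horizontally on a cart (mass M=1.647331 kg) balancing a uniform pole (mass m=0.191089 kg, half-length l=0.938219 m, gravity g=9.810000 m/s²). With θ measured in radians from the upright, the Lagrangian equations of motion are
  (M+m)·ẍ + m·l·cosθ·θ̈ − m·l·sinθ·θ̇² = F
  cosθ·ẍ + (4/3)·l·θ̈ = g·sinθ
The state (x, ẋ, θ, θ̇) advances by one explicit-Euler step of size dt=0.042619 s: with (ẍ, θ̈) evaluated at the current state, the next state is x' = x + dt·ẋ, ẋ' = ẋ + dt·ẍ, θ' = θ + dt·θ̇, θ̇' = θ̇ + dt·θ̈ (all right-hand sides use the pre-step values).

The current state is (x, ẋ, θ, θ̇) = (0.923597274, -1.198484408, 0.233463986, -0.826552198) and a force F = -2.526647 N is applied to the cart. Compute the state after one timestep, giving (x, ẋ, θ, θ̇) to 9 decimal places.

sinθ=0.231348916, cosθ=0.972870844
temp = (F + m·l·θ̇²·sinθ)/(M+m) = (-2.526647 + 0.028336614)/1.838420 = -1.358944303
θ̈ = (g·sinθ − cosθ·temp)/(l·(4/3 − m·cos²θ/(M+m))) = 3.099802207
ẍ = temp − m·l·θ̈·cosθ/(M+m) = -1.653037073
Euler: x'=0.923597274+0.042619·-1.198484408=0.872519067, ẋ'=-1.198484408+0.042619·-1.653037073=-1.268935195
       θ'=0.233463986+0.042619·-0.826552198=0.198237158, θ̇'=-0.826552198+0.042619·3.099802207=-0.694441728

(0.872519067, -1.268935195, 0.198237158, -0.694441728)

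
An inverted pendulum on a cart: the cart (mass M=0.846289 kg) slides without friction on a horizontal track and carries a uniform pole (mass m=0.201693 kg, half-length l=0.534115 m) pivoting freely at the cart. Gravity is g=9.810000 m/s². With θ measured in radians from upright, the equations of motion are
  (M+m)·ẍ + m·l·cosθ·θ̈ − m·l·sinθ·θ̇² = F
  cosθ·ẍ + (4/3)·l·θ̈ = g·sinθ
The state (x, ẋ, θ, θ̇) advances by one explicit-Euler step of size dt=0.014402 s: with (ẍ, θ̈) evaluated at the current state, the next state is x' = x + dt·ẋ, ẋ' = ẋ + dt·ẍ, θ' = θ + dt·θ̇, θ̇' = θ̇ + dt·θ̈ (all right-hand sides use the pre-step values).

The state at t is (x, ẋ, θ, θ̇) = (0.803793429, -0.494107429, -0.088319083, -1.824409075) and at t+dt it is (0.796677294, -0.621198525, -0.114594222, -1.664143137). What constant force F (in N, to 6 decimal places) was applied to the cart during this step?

F = -8.022217 N

ẍ = (ẋ'−ẋ)/dt = (-0.621198525−-0.494107429)/0.014402 = -8.824545
θ̈ = (θ̇'−θ̇)/dt = (-1.664143137−-1.824409075)/0.014402 = 11.128034
sinθ=-0.088204, cosθ=0.996102
F = (M+m)·ẍ + m·l·cosθ·θ̈ − m·l·sinθ·θ̇² = -9.247964 + 1.194120 − -0.031627 = -8.022217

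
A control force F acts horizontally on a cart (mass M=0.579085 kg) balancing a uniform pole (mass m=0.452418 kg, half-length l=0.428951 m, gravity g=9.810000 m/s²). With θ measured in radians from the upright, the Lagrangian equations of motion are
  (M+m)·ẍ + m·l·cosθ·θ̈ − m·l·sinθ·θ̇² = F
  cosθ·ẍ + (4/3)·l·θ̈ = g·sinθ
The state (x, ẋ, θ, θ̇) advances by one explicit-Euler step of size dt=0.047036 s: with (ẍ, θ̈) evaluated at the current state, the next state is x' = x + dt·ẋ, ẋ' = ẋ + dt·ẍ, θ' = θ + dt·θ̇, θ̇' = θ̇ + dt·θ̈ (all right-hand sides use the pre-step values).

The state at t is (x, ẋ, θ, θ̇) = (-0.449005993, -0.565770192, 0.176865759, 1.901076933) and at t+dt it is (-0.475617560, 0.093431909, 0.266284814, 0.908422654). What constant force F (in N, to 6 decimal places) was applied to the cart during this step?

ẍ = (ẋ'−ẋ)/dt = (0.093431909−-0.565770192)/0.047036 = 14.014842
θ̈ = (θ̇'−θ̇)/dt = (0.908422654−1.901076933)/0.047036 = -21.104139
sinθ=0.175945, cosθ=0.984400
F = (M+m)·ẍ + m·l·cosθ·θ̈ − m·l·sinθ·θ̇² = 14.456351 + -4.031687 − 0.123403 = 10.301262

F = 10.301262 N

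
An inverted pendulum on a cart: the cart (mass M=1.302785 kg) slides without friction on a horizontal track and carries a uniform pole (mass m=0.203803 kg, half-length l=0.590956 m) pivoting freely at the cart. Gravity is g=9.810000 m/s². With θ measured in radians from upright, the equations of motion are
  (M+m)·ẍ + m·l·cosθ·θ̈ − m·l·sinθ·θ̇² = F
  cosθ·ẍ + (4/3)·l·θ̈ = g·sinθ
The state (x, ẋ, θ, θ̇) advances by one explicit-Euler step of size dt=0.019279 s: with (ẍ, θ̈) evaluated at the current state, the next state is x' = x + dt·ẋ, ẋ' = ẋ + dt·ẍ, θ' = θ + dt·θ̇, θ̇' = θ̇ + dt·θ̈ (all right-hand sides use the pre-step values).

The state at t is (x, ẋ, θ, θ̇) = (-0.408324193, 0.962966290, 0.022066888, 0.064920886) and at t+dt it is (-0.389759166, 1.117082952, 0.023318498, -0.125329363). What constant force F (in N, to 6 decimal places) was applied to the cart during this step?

F = 10.855449 N

ẍ = (ẋ'−ẋ)/dt = (1.117082952−0.962966290)/0.019279 = 7.994017
θ̈ = (θ̇'−θ̇)/dt = (-0.125329363−0.064920886)/0.019279 = -9.868263
sinθ=0.022065, cosθ=0.999757
F = (M+m)·ẍ + m·l·cosθ·θ̈ − m·l·sinθ·θ̇² = 12.043691 + -1.188231 − 0.000011 = 10.855449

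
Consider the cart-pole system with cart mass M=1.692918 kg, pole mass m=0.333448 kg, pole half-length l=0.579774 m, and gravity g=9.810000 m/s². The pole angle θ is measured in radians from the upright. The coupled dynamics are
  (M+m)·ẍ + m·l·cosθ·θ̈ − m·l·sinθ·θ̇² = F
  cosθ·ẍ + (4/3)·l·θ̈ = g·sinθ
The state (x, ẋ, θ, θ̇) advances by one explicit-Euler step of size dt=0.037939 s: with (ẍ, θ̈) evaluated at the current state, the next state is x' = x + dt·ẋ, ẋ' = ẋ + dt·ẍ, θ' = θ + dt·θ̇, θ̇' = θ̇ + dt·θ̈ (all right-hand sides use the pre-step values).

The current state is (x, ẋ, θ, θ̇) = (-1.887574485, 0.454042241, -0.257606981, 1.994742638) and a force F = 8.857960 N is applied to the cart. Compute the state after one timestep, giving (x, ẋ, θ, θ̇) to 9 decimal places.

(-1.870348576, 0.650167876, -0.181928440, 1.626745409)

sinθ=-0.254767228, cosθ=0.967002409
temp = (F + m·l·θ̇²·sinθ)/(M+m) = (8.857960 + -0.195976572)/2.026366 = 4.274639146
θ̈ = (g·sinθ − cosθ·temp)/(l·(4/3 − m·cos²θ/(M+m))) = -9.699708191
ẍ = temp − m·l·θ̈·cosθ/(M+m) = 5.169499336
Euler: x'=-1.887574485+0.037939·0.454042241=-1.870348576, ẋ'=0.454042241+0.037939·5.169499336=0.650167876
       θ'=-0.257606981+0.037939·1.994742638=-0.181928440, θ̇'=1.994742638+0.037939·-9.699708191=1.626745409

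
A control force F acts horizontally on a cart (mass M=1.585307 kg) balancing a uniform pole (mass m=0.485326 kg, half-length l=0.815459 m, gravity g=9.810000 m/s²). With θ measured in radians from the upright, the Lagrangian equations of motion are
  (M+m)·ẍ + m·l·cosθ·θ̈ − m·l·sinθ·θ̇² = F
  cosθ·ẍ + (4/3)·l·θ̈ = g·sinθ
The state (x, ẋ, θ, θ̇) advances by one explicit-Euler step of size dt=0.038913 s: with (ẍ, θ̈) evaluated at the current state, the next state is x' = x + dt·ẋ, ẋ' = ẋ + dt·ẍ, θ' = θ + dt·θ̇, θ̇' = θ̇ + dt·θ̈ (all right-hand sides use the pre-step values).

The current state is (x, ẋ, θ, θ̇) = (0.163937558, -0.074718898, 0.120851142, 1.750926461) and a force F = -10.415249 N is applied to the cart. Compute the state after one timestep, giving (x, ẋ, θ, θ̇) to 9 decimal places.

sinθ=0.120557185, cosθ=0.992706384
temp = (F + m·l·θ̇²·sinθ)/(M+m) = (-10.415249 + 0.146273145)/2.070633 = -4.959341349
θ̈ = (g·sinθ − cosθ·temp)/(l·(4/3 − m·cos²θ/(M+m))) = 6.792375471
ẍ = temp − m·l·θ̈·cosθ/(M+m) = -6.248110278
Euler: x'=0.163937558+0.038913·-0.074718898=0.161030022, ẋ'=-0.074718898+0.038913·-6.248110278=-0.317851613
       θ'=0.120851142+0.038913·1.750926461=0.188984943, θ̇'=1.750926461+0.038913·6.792375471=2.015238168

(0.161030022, -0.317851613, 0.188984943, 2.015238168)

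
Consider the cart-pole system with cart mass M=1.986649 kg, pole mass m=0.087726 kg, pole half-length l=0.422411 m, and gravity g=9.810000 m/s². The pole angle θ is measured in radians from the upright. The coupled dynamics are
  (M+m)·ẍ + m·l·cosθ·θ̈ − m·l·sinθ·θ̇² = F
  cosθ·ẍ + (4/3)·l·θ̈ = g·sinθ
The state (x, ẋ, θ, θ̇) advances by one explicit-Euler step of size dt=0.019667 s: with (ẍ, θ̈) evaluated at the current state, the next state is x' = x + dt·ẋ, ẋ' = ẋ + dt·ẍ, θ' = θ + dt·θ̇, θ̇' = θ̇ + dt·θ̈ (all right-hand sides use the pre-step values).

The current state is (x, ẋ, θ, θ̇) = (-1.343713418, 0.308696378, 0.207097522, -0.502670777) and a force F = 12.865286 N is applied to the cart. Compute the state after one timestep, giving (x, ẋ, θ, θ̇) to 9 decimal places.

(-1.337642286, 0.433241363, 0.197211496, -0.648641211)

sinθ=0.205620313, cosθ=0.978631844
temp = (F + m·l·θ̇²·sinθ)/(M+m) = (12.865286 + 0.001925293)/2.074375 = 6.202934037
θ̈ = (g·sinθ − cosθ·temp)/(l·(4/3 − m·cos²θ/(M+m))) = -7.422099667
ẍ = temp − m·l·θ̈·cosθ/(M+m) = 6.332688529
Euler: x'=-1.343713418+0.019667·0.308696378=-1.337642286, ẋ'=0.308696378+0.019667·6.332688529=0.433241363
       θ'=0.207097522+0.019667·-0.502670777=0.197211496, θ̇'=-0.502670777+0.019667·-7.422099667=-0.648641211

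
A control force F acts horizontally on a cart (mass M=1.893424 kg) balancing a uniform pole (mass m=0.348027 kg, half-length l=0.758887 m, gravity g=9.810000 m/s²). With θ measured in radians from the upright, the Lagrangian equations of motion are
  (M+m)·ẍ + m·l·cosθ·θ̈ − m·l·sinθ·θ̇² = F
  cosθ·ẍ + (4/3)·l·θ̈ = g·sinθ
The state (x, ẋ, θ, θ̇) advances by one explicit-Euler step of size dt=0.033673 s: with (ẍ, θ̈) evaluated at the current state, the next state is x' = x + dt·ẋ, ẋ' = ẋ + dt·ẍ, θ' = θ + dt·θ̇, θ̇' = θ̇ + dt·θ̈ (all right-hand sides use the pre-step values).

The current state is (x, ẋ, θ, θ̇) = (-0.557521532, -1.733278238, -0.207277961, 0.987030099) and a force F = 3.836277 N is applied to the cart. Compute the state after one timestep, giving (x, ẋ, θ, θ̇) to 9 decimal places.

(-0.615886210, -1.660588508, -0.174041696, 0.849544104)

sinθ=-0.205796893, cosθ=0.978594727
temp = (F + m·l·θ̇²·sinθ)/(M+m) = (3.836277 + -0.052952889)/2.241451 = 1.687890617
θ̈ = (g·sinθ − cosθ·temp)/(l·(4/3 − m·cos²θ/(M+m))) = -4.082974352
ẍ = temp − m·l·θ̈·cosθ/(M+m) = 2.158694813
Euler: x'=-0.557521532+0.033673·-1.733278238=-0.615886210, ẋ'=-1.733278238+0.033673·2.158694813=-1.660588508
       θ'=-0.207277961+0.033673·0.987030099=-0.174041696, θ̇'=0.987030099+0.033673·-4.082974352=0.849544104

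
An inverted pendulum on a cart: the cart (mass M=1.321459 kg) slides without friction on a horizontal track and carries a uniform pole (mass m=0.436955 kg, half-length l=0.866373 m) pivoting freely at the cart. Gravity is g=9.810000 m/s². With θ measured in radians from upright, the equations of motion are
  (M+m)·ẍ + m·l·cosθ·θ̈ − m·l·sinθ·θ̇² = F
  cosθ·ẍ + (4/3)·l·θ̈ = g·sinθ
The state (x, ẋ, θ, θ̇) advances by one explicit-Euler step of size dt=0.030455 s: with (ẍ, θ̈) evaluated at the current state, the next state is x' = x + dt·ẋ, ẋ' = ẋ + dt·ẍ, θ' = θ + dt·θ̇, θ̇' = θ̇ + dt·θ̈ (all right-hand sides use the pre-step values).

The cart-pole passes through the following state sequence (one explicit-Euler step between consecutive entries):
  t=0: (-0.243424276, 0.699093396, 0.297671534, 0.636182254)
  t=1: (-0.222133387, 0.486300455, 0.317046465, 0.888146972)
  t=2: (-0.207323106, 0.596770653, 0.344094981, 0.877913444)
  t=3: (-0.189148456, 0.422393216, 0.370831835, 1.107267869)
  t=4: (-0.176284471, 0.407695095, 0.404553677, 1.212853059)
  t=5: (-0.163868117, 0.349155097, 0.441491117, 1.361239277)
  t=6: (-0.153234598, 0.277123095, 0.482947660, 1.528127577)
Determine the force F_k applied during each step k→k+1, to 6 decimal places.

step 0→1:
  ẍ = (ẋ'−ẋ)/dt = (0.486300455−0.699093396)/0.030455 = -6.987127
  θ̈ = (θ̇'−θ̇)/dt = (0.888146972−0.636182254)/0.030455 = 8.273345
  sinθ=0.293295, cosθ=0.956022
  F = (M+m)·ẍ + m·l·cosθ·θ̈ − m·l·sinθ·θ̇² = -12.286261 + 2.994268 − 0.044938 = -9.336931
step 1→2:
  ẍ = (ẋ'−ẋ)/dt = (0.596770653−0.486300455)/0.030455 = 3.627326
  θ̈ = (θ̇'−θ̇)/dt = (0.877913444−0.888146972)/0.030455 = -0.336021
  sinθ=0.311762, cosθ=0.950160
  F = (M+m)·ẍ + m·l·cosθ·θ̈ − m·l·sinθ·θ̇² = 6.378340 + -0.120866 − 0.093097 = 6.164377
step 2→3:
  ẍ = (ẋ'−ẋ)/dt = (0.422393216−0.596770653)/0.030455 = -5.725741
  θ̈ = (θ̇'−θ̇)/dt = (1.107267869−0.877913444)/0.030455 = 7.530928
  sinθ=0.337345, cosθ=0.941381
  F = (M+m)·ẍ + m·l·cosθ·θ̈ − m·l·sinθ·θ̇² = -10.068223 + 2.683834 − 0.098428 = -7.482817
step 3→4:
  ẍ = (ẋ'−ẋ)/dt = (0.407695095−0.422393216)/0.030455 = -0.482618
  θ̈ = (θ̇'−θ̇)/dt = (1.212853059−1.107267869)/0.030455 = 3.466925
  sinθ=0.362391, cosθ=0.932026
  F = (M+m)·ẍ + m·l·cosθ·θ̈ − m·l·sinθ·θ̇² = -0.848642 + 1.223247 − 0.168199 = 0.206406
step 4→5:
  ẍ = (ẋ'−ẋ)/dt = (0.349155097−0.407695095)/0.030455 = -1.922180
  θ̈ = (θ̇'−θ̇)/dt = (1.361239277−1.212853059)/0.030455 = 4.872311
  sinθ=0.393609, cosθ=0.919278
  F = (M+m)·ẍ + m·l·cosθ·θ̈ − m·l·sinθ·θ̇² = -3.379989 + 1.695600 − 0.219191 = -1.903579
step 5→6:
  ẍ = (ẋ'−ẋ)/dt = (0.277123095−0.349155097)/0.030455 = -2.365195
  θ̈ = (θ̇'−θ̇)/dt = (1.528127577−1.361239277)/0.030455 = 5.479833
  sinθ=0.427288, cosθ=0.904116
  F = (M+m)·ẍ + m·l·cosθ·θ̈ − m·l·sinθ·θ̇² = -4.158991 + 1.875568 − 0.299731 = -2.583154

F_0 = -9.336931 N
F_1 = 6.164377 N
F_2 = -7.482817 N
F_3 = 0.206406 N
F_4 = -1.903579 N
F_5 = -2.583154 N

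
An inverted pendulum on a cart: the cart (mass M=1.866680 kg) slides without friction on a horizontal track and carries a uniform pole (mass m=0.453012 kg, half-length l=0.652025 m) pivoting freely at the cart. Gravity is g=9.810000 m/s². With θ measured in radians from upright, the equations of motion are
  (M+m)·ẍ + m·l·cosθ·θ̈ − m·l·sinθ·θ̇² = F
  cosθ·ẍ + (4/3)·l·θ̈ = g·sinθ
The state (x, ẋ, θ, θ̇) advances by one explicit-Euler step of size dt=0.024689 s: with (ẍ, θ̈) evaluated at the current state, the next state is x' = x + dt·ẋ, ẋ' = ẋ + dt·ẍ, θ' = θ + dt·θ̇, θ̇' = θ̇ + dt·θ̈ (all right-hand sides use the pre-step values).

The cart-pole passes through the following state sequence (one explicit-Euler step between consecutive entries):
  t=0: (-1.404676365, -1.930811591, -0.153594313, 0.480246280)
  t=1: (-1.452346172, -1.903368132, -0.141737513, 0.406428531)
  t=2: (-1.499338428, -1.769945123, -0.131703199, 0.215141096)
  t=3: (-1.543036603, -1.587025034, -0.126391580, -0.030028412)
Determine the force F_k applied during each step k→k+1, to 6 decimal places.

F_0 = 1.716167 N
F_1 = 10.277269 N
F_2 = 14.280561 N

step 0→1:
  ẍ = (ẋ'−ẋ)/dt = (-1.903368132−-1.930811591)/0.024689 = 1.111566
  θ̈ = (θ̇'−θ̇)/dt = (0.406428531−0.480246280)/0.024689 = -2.989904
  sinθ=-0.152991, cosθ=0.988228
  F = (M+m)·ẍ + m·l·cosθ·θ̈ − m·l·sinθ·θ̇² = 2.578491 + -0.872747 − -0.010422 = 1.716167
step 1→2:
  ẍ = (ẋ'−ẋ)/dt = (-1.769945123−-1.903368132)/0.024689 = 5.404148
  θ̈ = (θ̇'−θ̇)/dt = (0.215141096−0.406428531)/0.024689 = -7.747881
  sinθ=-0.141263, cosθ=0.989972
  F = (M+m)·ẍ + m·l·cosθ·θ̈ − m·l·sinθ·θ̇² = 12.535959 + -2.265582 − -0.006892 = 10.277269
step 2→3:
  ẍ = (ẋ'−ẋ)/dt = (-1.587025034−-1.769945123)/0.024689 = 7.408971
  θ̈ = (θ̇'−θ̇)/dt = (-0.030028412−0.215141096)/0.024689 = -9.930313
  sinθ=-0.131323, cosθ=0.991340
  F = (M+m)·ẍ + m·l·cosθ·θ̈ − m·l·sinθ·θ̇² = 17.186531 + -2.907766 − -0.001795 = 14.280561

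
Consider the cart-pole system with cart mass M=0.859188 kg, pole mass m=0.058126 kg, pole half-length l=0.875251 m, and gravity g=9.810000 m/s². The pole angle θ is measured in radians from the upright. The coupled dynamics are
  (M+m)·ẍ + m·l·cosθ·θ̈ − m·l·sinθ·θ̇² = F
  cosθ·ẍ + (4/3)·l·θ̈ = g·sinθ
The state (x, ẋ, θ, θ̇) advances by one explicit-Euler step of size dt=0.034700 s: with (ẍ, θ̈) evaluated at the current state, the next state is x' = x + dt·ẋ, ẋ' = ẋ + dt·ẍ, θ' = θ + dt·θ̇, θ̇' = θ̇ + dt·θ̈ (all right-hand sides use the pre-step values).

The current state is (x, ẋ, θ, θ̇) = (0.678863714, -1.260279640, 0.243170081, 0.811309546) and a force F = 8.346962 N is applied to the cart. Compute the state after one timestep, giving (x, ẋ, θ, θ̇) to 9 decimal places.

(0.635132010, -0.933372536, 0.271322522, 0.609659447)

sinθ=0.240780647, cosθ=0.970579559
temp = (F + m·l·θ̇²·sinθ)/(M+m) = (8.346962 + 0.008063021)/0.917314 = 9.108140747
θ̈ = (g·sinθ − cosθ·temp)/(l·(4/3 − m·cos²θ/(M+m))) = -5.811242054
ẍ = temp − m·l·θ̈·cosθ/(M+m) = 9.420953995
Euler: x'=0.678863714+0.034700·-1.260279640=0.635132010, ẋ'=-1.260279640+0.034700·9.420953995=-0.933372536
       θ'=0.243170081+0.034700·0.811309546=0.271322522, θ̇'=0.811309546+0.034700·-5.811242054=0.609659447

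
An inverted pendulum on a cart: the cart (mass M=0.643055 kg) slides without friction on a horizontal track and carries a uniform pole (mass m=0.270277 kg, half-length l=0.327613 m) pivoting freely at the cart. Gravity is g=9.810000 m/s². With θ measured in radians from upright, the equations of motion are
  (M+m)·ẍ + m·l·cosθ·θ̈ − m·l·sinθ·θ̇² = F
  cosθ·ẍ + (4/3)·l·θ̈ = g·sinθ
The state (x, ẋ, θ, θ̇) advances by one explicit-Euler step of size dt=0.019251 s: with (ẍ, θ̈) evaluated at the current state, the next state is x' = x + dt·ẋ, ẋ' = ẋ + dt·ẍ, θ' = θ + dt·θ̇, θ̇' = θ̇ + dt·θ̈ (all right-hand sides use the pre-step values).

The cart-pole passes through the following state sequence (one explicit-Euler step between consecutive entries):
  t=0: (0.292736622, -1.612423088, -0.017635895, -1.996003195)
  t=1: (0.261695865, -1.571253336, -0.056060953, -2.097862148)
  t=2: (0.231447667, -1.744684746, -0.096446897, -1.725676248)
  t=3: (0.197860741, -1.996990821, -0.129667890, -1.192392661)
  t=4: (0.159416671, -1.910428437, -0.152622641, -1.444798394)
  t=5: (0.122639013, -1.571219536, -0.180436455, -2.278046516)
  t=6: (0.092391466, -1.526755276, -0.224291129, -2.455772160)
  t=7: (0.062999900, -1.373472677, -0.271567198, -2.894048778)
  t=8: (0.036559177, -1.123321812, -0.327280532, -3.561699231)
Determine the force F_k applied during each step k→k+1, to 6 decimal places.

F_0 = 1.491018 N
F_1 = -6.497128 N
F_2 = -9.503380 N
F_3 = 2.971878 N
F_4 = 12.333279 N
F_5 = 1.387807 N
F_6 = 5.425623 N
F_7 = 9.108570 N

step 0→1:
  ẍ = (ẋ'−ẋ)/dt = (-1.571253336−-1.612423088)/0.019251 = 2.138577
  θ̈ = (θ̇'−θ̇)/dt = (-2.097862148−-1.996003195)/0.019251 = -5.291099
  sinθ=-0.017635, cosθ=0.999844
  F = (M+m)·ẍ + m·l·cosθ·θ̈ − m·l·sinθ·θ̇² = 1.953231 + -0.468434 − -0.006221 = 1.491018
step 1→2:
  ẍ = (ẋ'−ẋ)/dt = (-1.744684746−-1.571253336)/0.019251 = -9.008956
  θ̈ = (θ̇'−θ̇)/dt = (-1.725676248−-2.097862148)/0.019251 = 19.333328
  sinθ=-0.056032, cosθ=0.998429
  F = (M+m)·ẍ + m·l·cosθ·θ̈ − m·l·sinθ·θ̇² = -8.228168 + 1.709204 − -0.021835 = -6.497128
step 2→3:
  ẍ = (ẋ'−ẋ)/dt = (-1.996990821−-1.744684746)/0.019251 = -13.106128
  θ̈ = (θ̇'−θ̇)/dt = (-1.192392661−-1.725676248)/0.019251 = 27.701604
  sinθ=-0.096297, cosθ=0.995353
  F = (M+m)·ẍ + m·l·cosθ·θ̈ − m·l·sinθ·θ̇² = -11.970246 + 2.441474 − -0.025392 = -9.503380
step 3→4:
  ẍ = (ẋ'−ẋ)/dt = (-1.910428437−-1.996990821)/0.019251 = 4.496514
  θ̈ = (θ̇'−θ̇)/dt = (-1.444798394−-1.192392661)/0.019251 = -13.111305
  sinθ=-0.129305, cosθ=0.991605
  F = (M+m)·ẍ + m·l·cosθ·θ̈ − m·l·sinθ·θ̇² = 4.106810 + -1.151211 − -0.016279 = 2.971878
step 4→5:
  ẍ = (ẋ'−ẋ)/dt = (-1.571219536−-1.910428437)/0.019251 = 17.620326
  θ̈ = (θ̇'−θ̇)/dt = (-2.278046516−-1.444798394)/0.019251 = -43.283368
  sinθ=-0.152031, cosθ=0.988376
  F = (M+m)·ẍ + m·l·cosθ·θ̈ − m·l·sinθ·θ̇² = 16.093208 + -3.788029 − -0.028101 = 12.333279
step 5→6:
  ẍ = (ẋ'−ẋ)/dt = (-1.526755276−-1.571219536)/0.019251 = 2.309712
  θ̈ = (θ̇'−θ̇)/dt = (-2.455772160−-2.278046516)/0.019251 = -9.232021
  sinθ=-0.179459, cosθ=0.983765
  F = (M+m)·ẍ + m·l·cosθ·θ̈ − m·l·sinθ·θ̇² = 2.109534 + -0.804190 − -0.082463 = 1.387807
step 6→7:
  ẍ = (ẋ'−ẋ)/dt = (-1.373472677−-1.526755276)/0.019251 = 7.962319
  θ̈ = (θ̇'−θ̇)/dt = (-2.894048778−-2.455772160)/0.019251 = -22.766434
  sinθ=-0.222415, cosθ=0.974952
  F = (M+m)·ẍ + m·l·cosθ·θ̈ − m·l·sinθ·θ̇² = 7.272241 + -1.965389 − -0.118771 = 5.425623
step 7→8:
  ẍ = (ẋ'−ẋ)/dt = (-1.123321812−-1.373472677)/0.019251 = 12.994175
  θ̈ = (θ̇'−θ̇)/dt = (-3.561699231−-2.894048778)/0.019251 = -34.681339
  sinθ=-0.268242, cosθ=0.963352
  F = (M+m)·ẍ + m·l·cosθ·θ̈ − m·l·sinθ·θ̇² = 11.867996 + -2.958359 − -0.198934 = 9.108570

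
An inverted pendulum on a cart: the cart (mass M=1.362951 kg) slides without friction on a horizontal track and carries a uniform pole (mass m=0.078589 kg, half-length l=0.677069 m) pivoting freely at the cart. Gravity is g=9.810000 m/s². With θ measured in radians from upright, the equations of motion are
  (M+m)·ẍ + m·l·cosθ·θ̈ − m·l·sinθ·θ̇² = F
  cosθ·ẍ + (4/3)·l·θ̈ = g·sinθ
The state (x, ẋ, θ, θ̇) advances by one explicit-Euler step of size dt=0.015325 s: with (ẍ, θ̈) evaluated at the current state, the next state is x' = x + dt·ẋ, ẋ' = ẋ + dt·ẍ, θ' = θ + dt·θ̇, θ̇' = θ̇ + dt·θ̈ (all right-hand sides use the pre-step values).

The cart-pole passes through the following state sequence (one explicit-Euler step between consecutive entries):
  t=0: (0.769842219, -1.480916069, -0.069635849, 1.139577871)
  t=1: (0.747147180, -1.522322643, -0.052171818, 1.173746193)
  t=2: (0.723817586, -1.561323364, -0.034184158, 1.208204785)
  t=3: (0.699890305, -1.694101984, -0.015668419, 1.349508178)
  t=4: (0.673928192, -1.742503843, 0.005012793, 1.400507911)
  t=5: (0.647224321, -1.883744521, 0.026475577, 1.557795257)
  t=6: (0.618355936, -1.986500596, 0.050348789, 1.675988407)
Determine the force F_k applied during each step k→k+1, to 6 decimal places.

step 0→1:
  ẍ = (ẋ'−ẋ)/dt = (-1.522322643−-1.480916069)/0.015325 = -2.701897
  θ̈ = (θ̇'−θ̇)/dt = (1.173746193−1.139577871)/0.015325 = 2.229581
  sinθ=-0.069580, cosθ=0.997576
  F = (M+m)·ẍ + m·l·cosθ·θ̈ − m·l·sinθ·θ̇² = -3.894893 + 0.118349 − -0.004808 = -3.771736
step 1→2:
  ẍ = (ẋ'−ẋ)/dt = (-1.561323364−-1.522322643)/0.015325 = -2.544908
  θ̈ = (θ̇'−θ̇)/dt = (1.208204785−1.173746193)/0.015325 = 2.248522
  sinθ=-0.052148, cosθ=0.998639
  F = (M+m)·ẍ + m·l·cosθ·θ̈ − m·l·sinθ·θ̇² = -3.668587 + 0.119481 − -0.003823 = -3.545283
step 2→3:
  ẍ = (ẋ'−ẋ)/dt = (-1.694101984−-1.561323364)/0.015325 = -8.664184
  θ̈ = (θ̇'−θ̇)/dt = (1.349508178−1.208204785)/0.015325 = 9.220450
  sinθ=-0.034178, cosθ=0.999416
  F = (M+m)·ẍ + m·l·cosθ·θ̈ − m·l·sinθ·θ̇² = -12.489768 + 0.490335 − -0.002655 = -11.996778
step 3→4:
  ẍ = (ẋ'−ẋ)/dt = (-1.742503843−-1.694101984)/0.015325 = -3.158359
  θ̈ = (θ̇'−θ̇)/dt = (1.400507911−1.349508178)/0.015325 = 3.327878
  sinθ=-0.015668, cosθ=0.999877
  F = (M+m)·ẍ + m·l·cosθ·θ̈ − m·l·sinθ·θ̇² = -4.552902 + 0.177055 − -0.001518 = -4.374328
step 4→5:
  ẍ = (ẋ'−ẋ)/dt = (-1.883744521−-1.742503843)/0.015325 = -9.216357
  θ̈ = (θ̇'−θ̇)/dt = (1.557795257−1.400507911)/0.015325 = 10.263448
  sinθ=0.005013, cosθ=0.999987
  F = (M+m)·ẍ + m·l·cosθ·θ̈ − m·l·sinθ·θ̇² = -13.285748 + 0.546113 − 0.000523 = -12.740158
step 5→6:
  ẍ = (ẋ'−ẋ)/dt = (-1.986500596−-1.883744521)/0.015325 = -6.705127
  θ̈ = (θ̇'−θ̇)/dt = (1.675988407−1.557795257)/0.015325 = 7.712440
  sinθ=0.026472, cosθ=0.999650
  F = (M+m)·ẍ + m·l·cosθ·θ̈ − m·l·sinθ·θ̇² = -9.665709 + 0.410236 − 0.003418 = -9.258891

F_0 = -3.771736 N
F_1 = -3.545283 N
F_2 = -11.996778 N
F_3 = -4.374328 N
F_4 = -12.740158 N
F_5 = -9.258891 N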